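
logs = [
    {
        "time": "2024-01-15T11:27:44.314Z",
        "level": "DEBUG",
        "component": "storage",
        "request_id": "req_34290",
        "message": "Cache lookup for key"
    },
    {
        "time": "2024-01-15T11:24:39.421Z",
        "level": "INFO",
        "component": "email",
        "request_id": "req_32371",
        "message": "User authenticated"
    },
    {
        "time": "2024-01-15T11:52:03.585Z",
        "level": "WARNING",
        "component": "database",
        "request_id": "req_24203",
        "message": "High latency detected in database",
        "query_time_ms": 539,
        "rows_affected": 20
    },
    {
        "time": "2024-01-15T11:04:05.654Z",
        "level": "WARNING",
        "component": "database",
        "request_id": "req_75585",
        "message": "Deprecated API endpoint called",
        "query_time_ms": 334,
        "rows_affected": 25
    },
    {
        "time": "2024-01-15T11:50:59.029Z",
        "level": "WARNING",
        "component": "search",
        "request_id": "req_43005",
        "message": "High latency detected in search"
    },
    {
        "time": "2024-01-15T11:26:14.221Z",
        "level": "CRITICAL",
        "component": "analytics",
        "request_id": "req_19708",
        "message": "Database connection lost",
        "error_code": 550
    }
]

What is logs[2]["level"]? "WARNING"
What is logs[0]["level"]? "DEBUG"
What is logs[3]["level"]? "WARNING"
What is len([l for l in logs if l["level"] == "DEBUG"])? 1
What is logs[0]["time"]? "2024-01-15T11:27:44.314Z"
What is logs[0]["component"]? "storage"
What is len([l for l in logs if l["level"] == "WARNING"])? 3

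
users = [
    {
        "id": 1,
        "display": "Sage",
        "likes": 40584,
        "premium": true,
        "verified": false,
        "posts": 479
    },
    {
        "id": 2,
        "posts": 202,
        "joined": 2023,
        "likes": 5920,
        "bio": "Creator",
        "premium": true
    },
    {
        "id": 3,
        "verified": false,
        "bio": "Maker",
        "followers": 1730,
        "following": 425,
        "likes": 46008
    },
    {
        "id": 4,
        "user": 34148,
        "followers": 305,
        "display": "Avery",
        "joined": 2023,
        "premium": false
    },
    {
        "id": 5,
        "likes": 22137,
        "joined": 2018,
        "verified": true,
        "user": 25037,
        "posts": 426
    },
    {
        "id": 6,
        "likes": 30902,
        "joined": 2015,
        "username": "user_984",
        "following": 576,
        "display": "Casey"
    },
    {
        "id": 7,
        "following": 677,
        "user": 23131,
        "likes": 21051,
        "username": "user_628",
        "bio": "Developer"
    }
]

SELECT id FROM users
[1, 2, 3, 4, 5, 6, 7]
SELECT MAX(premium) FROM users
True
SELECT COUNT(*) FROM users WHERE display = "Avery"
1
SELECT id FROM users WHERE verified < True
[1, 3]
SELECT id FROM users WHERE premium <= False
[4]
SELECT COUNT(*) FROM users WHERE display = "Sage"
1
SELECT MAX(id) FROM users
7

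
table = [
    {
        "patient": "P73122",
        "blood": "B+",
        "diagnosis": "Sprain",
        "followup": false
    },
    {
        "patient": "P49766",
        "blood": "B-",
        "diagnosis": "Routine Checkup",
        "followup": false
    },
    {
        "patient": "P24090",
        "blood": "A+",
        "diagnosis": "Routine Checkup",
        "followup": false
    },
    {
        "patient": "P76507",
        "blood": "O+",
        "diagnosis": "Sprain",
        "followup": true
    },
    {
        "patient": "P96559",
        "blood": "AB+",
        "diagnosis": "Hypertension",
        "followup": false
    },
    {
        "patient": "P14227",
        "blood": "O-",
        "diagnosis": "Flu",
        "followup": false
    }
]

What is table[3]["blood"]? "O+"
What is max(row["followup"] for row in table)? True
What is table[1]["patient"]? "P49766"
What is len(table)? 6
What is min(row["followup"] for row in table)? False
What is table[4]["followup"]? False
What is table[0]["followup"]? False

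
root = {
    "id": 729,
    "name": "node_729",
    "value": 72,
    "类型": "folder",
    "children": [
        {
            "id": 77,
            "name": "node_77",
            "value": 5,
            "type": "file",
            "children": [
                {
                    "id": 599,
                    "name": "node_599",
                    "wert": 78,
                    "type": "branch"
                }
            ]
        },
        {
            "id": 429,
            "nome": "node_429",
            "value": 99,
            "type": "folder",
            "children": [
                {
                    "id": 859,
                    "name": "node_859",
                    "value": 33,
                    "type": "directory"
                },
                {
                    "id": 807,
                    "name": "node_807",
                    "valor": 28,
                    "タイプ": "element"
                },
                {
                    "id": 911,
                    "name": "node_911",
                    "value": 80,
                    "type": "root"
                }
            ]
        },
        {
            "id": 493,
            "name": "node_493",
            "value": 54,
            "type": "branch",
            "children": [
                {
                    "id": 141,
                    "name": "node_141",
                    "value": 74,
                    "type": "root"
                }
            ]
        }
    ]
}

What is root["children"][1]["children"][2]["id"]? 911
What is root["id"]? 729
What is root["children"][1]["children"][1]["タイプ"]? "element"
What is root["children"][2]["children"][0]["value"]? 74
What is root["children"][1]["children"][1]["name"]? "node_807"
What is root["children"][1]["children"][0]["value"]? 33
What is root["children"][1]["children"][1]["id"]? 807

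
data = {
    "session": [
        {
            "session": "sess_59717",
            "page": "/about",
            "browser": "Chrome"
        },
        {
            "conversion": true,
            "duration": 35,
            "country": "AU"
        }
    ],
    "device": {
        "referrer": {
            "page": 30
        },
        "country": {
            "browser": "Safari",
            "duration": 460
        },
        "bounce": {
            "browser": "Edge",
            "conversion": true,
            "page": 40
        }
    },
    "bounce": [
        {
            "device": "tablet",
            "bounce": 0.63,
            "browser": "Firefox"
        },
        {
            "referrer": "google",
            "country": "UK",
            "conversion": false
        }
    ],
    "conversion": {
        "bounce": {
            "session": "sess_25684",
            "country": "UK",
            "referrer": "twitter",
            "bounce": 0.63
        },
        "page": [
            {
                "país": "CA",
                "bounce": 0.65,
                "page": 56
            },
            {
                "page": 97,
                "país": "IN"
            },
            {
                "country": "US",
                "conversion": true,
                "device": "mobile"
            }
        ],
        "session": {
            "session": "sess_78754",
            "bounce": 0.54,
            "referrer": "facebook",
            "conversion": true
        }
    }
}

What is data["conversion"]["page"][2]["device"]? "mobile"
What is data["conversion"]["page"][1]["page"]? 97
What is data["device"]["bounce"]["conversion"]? True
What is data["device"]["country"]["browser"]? "Safari"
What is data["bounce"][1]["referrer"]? "google"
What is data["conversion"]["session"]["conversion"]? True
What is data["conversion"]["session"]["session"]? "sess_78754"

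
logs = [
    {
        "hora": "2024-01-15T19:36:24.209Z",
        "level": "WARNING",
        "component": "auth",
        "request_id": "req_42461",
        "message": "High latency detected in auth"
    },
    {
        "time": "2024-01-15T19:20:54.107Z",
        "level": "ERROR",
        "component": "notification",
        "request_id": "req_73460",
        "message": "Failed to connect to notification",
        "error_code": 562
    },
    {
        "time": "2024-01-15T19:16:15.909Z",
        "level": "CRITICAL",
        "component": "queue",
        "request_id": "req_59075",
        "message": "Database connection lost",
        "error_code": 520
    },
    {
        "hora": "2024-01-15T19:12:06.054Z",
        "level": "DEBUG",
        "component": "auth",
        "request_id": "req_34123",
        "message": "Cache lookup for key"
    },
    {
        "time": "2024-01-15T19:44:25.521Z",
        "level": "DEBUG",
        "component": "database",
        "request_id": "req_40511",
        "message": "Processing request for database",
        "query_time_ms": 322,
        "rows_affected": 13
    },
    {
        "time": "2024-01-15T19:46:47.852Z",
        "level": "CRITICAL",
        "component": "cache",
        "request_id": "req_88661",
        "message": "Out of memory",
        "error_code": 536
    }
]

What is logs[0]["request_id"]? "req_42461"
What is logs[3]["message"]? "Cache lookup for key"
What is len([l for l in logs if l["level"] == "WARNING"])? 1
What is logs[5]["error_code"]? 536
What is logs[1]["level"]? "ERROR"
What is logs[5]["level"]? "CRITICAL"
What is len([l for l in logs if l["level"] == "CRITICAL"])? 2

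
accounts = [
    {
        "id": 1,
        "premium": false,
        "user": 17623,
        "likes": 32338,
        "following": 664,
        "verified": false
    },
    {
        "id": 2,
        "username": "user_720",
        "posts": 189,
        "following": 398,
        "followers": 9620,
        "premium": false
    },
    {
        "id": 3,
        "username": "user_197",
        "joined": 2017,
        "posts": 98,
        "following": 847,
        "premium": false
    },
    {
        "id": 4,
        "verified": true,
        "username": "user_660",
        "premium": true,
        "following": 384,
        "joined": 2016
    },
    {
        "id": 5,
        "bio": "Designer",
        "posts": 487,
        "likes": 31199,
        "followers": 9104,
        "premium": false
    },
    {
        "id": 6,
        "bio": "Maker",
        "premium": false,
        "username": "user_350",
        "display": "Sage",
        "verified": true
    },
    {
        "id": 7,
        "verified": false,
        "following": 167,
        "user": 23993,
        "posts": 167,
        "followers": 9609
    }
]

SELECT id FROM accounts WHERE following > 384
[1, 2, 3]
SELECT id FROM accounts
[1, 2, 3, 4, 5, 6, 7]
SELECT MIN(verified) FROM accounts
False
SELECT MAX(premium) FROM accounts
True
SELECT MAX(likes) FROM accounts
32338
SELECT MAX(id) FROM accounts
7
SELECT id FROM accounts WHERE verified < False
[]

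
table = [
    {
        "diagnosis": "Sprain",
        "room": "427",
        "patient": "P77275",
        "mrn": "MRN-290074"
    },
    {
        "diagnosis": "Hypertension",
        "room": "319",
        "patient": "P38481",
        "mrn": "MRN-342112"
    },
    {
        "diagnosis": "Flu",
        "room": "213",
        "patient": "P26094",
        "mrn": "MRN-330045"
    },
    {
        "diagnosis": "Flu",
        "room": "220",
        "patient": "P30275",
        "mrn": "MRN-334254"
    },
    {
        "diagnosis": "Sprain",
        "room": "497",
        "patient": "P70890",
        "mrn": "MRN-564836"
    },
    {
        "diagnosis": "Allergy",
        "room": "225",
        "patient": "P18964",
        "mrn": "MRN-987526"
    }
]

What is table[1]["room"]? "319"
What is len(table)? 6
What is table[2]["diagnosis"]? "Flu"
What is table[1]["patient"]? "P38481"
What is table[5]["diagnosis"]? "Allergy"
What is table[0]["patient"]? "P77275"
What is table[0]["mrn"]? "MRN-290074"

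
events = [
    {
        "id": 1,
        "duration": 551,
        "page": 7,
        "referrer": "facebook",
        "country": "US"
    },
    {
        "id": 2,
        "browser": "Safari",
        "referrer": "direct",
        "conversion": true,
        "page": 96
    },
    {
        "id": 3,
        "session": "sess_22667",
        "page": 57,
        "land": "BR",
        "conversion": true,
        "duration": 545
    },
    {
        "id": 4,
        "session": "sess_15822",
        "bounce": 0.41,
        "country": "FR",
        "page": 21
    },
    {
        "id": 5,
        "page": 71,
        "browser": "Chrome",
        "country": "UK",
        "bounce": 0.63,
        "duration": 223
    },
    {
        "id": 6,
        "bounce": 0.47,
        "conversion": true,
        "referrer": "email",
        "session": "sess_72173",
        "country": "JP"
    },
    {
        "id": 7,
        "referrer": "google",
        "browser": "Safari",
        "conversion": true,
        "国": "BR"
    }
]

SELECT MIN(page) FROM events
7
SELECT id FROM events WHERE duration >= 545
[1, 3]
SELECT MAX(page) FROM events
96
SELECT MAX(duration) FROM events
551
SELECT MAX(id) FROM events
7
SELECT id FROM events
[1, 2, 3, 4, 5, 6, 7]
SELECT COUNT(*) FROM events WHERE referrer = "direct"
1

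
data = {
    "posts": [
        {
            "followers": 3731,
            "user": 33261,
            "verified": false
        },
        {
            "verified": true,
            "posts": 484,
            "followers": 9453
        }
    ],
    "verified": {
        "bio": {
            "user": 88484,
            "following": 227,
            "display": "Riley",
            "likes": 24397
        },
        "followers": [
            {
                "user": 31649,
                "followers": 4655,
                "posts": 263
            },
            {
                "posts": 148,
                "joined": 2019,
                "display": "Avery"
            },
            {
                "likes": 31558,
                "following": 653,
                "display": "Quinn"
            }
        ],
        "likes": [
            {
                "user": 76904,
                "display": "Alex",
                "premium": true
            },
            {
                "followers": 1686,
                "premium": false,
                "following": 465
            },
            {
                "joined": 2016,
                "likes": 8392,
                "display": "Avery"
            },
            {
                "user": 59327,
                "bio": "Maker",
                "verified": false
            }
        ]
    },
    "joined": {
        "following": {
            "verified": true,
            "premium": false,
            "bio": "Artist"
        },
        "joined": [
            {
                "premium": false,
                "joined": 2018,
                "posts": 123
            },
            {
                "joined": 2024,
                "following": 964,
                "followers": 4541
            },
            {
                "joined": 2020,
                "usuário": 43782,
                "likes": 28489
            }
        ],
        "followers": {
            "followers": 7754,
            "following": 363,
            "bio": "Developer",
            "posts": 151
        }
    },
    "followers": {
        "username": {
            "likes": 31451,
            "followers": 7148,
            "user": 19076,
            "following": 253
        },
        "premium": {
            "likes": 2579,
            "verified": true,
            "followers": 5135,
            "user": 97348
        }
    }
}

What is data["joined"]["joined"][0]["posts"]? 123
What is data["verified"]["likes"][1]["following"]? 465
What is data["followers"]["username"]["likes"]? 31451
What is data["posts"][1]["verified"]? True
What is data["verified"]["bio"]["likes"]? 24397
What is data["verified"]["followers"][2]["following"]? 653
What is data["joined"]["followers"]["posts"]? 151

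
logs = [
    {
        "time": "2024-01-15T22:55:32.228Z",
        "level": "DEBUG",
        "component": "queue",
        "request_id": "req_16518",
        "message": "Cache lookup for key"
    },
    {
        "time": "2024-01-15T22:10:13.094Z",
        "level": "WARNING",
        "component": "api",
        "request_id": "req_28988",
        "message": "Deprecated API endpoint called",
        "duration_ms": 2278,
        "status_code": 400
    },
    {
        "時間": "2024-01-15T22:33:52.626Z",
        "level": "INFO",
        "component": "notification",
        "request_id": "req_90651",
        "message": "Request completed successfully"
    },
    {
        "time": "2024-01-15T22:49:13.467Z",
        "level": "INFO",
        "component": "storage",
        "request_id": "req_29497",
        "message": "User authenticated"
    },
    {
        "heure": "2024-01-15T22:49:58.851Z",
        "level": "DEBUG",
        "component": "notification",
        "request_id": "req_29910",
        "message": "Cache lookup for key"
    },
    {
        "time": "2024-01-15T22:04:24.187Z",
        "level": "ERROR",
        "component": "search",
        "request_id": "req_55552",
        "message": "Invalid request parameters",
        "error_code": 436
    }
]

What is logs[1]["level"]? "WARNING"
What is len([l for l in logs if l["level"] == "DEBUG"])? 2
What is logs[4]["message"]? "Cache lookup for key"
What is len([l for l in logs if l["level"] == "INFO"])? 2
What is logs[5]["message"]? "Invalid request parameters"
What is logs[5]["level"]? "ERROR"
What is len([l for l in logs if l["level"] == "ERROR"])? 1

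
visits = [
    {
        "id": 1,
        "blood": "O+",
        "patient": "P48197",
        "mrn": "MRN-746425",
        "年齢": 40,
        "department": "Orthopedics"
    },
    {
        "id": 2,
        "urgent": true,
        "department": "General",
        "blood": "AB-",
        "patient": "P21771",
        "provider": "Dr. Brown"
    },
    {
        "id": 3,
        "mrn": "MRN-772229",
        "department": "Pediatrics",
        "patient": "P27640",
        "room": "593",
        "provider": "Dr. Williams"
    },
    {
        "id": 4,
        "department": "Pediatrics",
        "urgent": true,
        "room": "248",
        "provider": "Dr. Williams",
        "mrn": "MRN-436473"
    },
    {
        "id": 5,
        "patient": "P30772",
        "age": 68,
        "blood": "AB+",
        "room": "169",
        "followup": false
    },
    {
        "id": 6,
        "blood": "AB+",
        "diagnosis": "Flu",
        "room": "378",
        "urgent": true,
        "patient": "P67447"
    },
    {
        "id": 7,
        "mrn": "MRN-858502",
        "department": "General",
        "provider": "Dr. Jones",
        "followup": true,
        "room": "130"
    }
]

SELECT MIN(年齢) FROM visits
40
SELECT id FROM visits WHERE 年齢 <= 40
[1]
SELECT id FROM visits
[1, 2, 3, 4, 5, 6, 7]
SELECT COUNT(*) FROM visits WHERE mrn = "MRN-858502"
1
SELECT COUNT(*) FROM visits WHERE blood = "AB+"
2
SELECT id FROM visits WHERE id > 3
[4, 5, 6, 7]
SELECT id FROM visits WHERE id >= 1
[1, 2, 3, 4, 5, 6, 7]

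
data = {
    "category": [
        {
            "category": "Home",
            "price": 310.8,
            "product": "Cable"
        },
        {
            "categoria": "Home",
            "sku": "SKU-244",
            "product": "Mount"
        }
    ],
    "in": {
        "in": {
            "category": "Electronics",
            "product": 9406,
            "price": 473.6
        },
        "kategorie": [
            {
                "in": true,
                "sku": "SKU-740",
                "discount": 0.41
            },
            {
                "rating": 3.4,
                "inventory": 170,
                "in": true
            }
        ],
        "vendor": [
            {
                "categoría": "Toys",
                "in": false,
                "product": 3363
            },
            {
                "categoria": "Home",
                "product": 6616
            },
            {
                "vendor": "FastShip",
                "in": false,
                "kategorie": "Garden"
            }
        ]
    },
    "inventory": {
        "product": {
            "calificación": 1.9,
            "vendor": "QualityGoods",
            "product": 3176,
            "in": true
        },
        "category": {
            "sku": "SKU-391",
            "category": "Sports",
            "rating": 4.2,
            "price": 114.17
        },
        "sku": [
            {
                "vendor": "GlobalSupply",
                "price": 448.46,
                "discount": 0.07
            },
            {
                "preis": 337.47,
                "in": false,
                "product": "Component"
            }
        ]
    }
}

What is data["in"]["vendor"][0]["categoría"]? "Toys"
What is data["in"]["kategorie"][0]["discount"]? 0.41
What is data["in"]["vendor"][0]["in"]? False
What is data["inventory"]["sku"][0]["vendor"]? "GlobalSupply"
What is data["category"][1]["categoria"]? "Home"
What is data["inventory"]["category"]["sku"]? "SKU-391"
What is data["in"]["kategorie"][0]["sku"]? "SKU-740"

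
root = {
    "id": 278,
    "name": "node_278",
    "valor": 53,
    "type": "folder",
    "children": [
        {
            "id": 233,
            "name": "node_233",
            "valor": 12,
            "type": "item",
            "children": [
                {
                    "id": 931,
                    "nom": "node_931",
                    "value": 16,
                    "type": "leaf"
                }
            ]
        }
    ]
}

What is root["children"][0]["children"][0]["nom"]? "node_931"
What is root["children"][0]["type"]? "item"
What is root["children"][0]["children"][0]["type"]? "leaf"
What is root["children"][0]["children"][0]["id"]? 931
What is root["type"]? "folder"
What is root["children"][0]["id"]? 233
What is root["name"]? "node_278"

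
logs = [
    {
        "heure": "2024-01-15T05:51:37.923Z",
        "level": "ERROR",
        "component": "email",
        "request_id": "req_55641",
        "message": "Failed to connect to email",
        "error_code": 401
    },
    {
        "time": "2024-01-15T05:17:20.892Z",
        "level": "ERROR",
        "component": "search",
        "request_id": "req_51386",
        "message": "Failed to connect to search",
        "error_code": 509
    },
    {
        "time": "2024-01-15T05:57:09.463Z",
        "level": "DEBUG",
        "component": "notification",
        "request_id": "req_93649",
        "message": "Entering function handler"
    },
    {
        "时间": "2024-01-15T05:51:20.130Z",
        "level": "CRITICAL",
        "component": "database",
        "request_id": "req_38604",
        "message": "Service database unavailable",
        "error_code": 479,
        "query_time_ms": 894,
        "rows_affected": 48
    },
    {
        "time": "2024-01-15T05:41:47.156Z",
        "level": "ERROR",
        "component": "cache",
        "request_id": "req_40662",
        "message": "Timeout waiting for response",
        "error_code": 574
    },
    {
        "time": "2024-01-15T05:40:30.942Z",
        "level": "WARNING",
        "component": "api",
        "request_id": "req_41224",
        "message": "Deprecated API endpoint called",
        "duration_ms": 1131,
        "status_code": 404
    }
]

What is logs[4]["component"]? "cache"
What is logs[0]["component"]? "email"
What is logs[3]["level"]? "CRITICAL"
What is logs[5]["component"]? "api"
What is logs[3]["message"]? "Service database unavailable"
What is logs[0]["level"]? "ERROR"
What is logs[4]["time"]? "2024-01-15T05:41:47.156Z"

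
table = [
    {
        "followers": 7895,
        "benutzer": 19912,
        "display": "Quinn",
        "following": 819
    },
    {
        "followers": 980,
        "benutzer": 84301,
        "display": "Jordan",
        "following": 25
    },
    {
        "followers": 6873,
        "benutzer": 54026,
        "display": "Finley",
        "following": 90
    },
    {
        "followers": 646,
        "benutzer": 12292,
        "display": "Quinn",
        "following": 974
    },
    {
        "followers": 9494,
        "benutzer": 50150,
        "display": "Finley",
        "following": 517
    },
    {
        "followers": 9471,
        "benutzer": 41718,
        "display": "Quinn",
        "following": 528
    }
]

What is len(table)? 6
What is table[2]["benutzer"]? 54026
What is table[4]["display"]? "Finley"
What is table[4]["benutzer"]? 50150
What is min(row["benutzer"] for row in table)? 12292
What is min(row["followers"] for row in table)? 646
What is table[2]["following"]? 90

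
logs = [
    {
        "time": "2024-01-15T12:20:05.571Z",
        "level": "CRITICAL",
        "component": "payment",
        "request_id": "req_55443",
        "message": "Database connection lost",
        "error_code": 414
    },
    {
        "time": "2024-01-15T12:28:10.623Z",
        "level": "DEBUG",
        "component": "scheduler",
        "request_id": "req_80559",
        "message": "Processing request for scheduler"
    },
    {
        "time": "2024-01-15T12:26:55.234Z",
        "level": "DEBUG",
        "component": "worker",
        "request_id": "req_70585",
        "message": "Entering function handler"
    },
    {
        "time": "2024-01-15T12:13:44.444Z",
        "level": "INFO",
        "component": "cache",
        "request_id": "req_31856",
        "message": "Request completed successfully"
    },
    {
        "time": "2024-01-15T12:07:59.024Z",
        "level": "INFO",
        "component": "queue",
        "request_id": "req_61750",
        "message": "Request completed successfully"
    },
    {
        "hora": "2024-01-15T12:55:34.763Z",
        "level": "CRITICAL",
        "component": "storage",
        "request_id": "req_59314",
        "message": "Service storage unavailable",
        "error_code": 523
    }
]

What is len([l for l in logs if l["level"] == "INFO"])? 2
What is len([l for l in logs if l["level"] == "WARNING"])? 0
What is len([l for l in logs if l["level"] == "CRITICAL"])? 2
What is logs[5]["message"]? "Service storage unavailable"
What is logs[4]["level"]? "INFO"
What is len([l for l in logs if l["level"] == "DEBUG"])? 2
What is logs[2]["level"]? "DEBUG"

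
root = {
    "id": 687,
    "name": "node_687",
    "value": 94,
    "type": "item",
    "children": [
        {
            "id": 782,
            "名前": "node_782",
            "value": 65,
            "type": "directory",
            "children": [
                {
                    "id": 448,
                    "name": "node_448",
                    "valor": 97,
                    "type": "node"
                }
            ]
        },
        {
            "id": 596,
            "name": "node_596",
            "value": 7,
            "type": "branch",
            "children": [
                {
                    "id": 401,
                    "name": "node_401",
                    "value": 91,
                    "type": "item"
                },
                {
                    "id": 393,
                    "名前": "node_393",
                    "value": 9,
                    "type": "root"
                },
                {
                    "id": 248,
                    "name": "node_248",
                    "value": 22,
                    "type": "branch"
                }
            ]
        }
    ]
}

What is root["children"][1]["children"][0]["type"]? "item"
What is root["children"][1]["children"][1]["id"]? 393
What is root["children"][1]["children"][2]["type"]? "branch"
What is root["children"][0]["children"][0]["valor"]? 97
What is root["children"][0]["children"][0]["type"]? "node"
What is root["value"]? 94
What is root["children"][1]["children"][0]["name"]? "node_401"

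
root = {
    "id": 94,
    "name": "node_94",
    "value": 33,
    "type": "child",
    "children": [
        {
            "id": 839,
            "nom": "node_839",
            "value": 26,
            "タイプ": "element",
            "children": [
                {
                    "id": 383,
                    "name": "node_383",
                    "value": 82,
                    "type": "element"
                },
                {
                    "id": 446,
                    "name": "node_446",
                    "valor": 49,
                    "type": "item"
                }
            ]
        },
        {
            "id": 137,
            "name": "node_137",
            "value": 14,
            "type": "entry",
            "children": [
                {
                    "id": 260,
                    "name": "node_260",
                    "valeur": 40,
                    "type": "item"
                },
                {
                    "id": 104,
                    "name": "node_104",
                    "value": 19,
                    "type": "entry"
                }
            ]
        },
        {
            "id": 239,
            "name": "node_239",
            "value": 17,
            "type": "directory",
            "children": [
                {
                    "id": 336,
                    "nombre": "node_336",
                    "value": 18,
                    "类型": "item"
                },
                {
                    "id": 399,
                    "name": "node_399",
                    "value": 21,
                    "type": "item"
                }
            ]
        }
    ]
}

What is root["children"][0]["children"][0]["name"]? "node_383"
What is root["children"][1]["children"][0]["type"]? "item"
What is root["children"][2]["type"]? "directory"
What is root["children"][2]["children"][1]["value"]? 21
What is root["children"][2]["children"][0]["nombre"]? "node_336"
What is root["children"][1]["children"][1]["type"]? "entry"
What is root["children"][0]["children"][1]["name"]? "node_446"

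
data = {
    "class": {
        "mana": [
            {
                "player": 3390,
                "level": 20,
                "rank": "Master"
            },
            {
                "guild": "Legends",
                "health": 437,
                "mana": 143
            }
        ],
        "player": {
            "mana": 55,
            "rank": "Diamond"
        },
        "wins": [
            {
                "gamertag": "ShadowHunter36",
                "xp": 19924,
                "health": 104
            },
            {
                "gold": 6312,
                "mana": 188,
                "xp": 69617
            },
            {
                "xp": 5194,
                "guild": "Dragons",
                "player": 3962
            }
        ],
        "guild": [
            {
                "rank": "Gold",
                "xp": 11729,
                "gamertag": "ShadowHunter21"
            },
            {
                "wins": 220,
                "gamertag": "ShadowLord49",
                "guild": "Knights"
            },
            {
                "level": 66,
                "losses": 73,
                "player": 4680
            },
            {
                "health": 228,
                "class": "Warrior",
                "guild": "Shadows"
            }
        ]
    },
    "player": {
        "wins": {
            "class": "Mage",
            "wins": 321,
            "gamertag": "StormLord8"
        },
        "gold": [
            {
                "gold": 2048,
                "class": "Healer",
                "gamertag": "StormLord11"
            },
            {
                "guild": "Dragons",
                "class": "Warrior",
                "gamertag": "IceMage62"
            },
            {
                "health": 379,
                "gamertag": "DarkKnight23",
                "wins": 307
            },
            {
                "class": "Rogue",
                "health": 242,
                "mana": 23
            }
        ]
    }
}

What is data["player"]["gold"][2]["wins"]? 307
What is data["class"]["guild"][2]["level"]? 66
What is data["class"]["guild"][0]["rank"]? "Gold"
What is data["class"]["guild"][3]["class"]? "Warrior"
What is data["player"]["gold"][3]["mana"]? 23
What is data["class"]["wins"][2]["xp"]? 5194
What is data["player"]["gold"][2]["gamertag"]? "DarkKnight23"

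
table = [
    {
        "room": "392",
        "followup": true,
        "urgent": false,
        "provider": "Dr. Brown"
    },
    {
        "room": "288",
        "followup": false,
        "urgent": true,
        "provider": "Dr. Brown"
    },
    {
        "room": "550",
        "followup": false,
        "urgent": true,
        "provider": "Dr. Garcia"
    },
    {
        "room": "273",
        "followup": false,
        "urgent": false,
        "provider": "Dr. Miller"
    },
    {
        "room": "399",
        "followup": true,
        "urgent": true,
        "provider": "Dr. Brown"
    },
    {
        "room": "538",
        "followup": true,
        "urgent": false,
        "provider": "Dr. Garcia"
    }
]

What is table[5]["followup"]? True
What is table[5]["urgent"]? False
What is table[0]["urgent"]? False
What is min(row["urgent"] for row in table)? False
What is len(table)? 6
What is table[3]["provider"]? "Dr. Miller"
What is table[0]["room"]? "392"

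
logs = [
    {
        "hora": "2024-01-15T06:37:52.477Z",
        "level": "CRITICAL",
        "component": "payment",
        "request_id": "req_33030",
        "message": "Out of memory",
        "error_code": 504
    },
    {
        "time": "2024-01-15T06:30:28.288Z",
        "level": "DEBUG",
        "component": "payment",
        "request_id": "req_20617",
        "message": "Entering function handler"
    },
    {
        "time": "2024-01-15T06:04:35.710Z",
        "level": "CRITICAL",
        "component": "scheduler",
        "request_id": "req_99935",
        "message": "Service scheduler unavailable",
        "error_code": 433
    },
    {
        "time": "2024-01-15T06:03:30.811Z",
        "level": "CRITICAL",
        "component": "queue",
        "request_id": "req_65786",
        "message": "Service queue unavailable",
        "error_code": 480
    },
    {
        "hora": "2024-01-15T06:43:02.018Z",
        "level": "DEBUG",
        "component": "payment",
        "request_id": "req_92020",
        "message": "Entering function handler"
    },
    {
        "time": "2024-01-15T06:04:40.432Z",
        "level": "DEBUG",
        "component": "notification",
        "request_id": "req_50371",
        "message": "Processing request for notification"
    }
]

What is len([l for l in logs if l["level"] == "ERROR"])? 0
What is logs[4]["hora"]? "2024-01-15T06:43:02.018Z"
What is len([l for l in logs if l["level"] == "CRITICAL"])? 3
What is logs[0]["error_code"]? 504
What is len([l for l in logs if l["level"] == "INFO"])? 0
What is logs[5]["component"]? "notification"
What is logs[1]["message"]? "Entering function handler"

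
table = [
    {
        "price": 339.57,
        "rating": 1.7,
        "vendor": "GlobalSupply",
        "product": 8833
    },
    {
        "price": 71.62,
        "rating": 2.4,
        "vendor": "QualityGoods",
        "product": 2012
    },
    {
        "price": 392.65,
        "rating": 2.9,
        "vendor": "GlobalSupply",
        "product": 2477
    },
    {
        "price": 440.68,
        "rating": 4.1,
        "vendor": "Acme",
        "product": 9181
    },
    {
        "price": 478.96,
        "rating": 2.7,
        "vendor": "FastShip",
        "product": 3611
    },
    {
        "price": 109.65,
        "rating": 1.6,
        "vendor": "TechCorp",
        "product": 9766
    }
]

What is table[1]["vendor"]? "QualityGoods"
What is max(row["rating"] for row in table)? 4.1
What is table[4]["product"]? 3611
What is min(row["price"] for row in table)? 71.62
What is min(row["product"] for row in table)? 2012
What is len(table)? 6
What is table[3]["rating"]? 4.1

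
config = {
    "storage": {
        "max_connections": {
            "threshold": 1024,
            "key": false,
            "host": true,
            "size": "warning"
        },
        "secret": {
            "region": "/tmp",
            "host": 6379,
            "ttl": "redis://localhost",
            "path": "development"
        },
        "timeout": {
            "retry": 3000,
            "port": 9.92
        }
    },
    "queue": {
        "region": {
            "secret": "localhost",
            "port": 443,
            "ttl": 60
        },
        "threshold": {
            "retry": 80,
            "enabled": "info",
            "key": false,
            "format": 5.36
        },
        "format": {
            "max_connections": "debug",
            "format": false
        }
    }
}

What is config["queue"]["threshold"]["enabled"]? "info"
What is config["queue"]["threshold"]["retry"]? 80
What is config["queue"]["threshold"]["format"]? 5.36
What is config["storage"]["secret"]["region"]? "/tmp"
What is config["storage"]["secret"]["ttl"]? "redis://localhost"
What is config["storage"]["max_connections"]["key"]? False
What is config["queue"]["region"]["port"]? 443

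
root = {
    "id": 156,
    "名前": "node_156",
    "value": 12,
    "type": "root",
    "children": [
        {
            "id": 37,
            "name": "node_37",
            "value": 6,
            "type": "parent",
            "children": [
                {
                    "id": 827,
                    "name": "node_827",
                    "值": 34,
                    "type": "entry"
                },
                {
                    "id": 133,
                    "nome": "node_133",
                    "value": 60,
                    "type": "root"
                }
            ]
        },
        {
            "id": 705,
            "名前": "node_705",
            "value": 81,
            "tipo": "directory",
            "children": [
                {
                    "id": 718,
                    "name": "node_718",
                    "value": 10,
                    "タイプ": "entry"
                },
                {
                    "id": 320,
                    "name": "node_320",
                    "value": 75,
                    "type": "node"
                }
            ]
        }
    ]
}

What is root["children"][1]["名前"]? "node_705"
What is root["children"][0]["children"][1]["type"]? "root"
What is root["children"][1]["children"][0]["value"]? 10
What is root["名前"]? "node_156"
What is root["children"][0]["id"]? 37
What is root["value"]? 12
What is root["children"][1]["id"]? 705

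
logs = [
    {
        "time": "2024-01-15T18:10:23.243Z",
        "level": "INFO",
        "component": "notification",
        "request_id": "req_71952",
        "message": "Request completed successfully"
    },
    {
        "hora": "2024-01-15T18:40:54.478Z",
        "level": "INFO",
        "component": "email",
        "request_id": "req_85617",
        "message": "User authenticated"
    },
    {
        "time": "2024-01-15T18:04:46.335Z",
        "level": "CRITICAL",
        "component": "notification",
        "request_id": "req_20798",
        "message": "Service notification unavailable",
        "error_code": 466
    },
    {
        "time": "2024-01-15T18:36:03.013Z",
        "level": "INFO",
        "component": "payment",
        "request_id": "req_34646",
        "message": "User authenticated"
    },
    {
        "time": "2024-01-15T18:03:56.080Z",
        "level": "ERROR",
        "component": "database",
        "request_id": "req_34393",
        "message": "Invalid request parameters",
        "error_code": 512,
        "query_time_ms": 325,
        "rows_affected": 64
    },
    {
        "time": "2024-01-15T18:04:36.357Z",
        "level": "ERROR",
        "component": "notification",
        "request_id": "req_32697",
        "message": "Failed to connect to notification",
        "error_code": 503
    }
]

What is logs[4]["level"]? "ERROR"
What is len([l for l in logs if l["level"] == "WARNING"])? 0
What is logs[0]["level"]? "INFO"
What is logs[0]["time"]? "2024-01-15T18:10:23.243Z"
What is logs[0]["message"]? "Request completed successfully"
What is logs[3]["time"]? "2024-01-15T18:36:03.013Z"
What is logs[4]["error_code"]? 512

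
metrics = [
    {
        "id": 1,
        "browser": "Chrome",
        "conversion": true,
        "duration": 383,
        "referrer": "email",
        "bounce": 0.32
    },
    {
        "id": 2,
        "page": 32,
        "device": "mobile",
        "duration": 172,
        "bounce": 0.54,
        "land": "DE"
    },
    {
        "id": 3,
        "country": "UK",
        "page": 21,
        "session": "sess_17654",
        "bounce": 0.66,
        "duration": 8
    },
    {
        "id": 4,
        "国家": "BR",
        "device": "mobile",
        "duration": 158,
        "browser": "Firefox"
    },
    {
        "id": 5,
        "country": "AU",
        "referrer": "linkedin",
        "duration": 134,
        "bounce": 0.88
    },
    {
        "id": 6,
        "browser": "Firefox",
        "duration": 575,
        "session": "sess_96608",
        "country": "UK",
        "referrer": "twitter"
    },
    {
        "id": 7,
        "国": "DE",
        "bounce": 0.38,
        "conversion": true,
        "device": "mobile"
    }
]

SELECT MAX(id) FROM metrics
7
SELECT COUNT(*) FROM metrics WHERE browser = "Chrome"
1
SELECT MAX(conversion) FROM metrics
True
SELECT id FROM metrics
[1, 2, 3, 4, 5, 6, 7]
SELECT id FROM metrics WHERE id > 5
[6, 7]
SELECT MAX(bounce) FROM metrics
0.88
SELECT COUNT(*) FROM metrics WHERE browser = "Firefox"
2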